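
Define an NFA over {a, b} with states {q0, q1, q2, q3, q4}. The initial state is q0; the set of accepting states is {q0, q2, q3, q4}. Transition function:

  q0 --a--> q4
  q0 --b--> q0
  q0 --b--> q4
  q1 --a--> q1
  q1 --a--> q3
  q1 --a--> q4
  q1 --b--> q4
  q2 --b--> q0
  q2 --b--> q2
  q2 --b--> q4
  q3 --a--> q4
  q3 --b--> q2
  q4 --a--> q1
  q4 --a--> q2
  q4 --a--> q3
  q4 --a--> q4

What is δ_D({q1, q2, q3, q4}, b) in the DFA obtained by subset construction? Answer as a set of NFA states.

{q0, q2, q4}

δ(q1,b) = {q4}; δ(q2,b) = {q0, q2, q4}; δ(q3,b) = {q2}; δ(q4,b) = ∅.
Union: {q0, q2, q4}.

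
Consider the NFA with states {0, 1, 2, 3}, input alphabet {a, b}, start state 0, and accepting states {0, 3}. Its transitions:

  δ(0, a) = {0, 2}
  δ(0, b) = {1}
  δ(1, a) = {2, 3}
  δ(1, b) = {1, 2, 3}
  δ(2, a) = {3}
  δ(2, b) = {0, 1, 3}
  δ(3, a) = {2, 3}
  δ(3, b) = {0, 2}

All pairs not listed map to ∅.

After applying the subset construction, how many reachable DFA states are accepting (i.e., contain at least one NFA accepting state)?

Start state of the DFA: {0}.
{0} --a--> {0, 2}  [new]
{0} --b--> {1}  [new]
{0, 2} --a--> {0, 2, 3}  [new]
{0, 2} --b--> {0, 1, 3}  [new]
{1} --a--> {2, 3}  [new]
{1} --b--> {1, 2, 3}  [new]
{0, 2, 3} --a--> {0, 2, 3}  [seen]
{0, 2, 3} --b--> {0, 1, 2, 3}  [new]
{0, 1, 3} --a--> {0, 2, 3}  [seen]
{0, 1, 3} --b--> {0, 1, 2, 3}  [seen]
{2, 3} --a--> {2, 3}  [seen]
{2, 3} --b--> {0, 1, 2, 3}  [seen]
{1, 2, 3} --a--> {2, 3}  [seen]
{1, 2, 3} --b--> {0, 1, 2, 3}  [seen]
{0, 1, 2, 3} --a--> {0, 2, 3}  [seen]
{0, 1, 2, 3} --b--> {0, 1, 2, 3}  [seen]
Reachable DFA states: {0}, {0, 2}, {1}, {0, 2, 3}, {0, 1, 3}, {2, 3}, {1, 2, 3}, {0, 1, 2, 3}.
Accepting DFA states (contain an NFA accepting state): {0}, {0, 2}, {0, 2, 3}, {0, 1, 3}, {2, 3}, {1, 2, 3}, {0, 1, 2, 3}.

7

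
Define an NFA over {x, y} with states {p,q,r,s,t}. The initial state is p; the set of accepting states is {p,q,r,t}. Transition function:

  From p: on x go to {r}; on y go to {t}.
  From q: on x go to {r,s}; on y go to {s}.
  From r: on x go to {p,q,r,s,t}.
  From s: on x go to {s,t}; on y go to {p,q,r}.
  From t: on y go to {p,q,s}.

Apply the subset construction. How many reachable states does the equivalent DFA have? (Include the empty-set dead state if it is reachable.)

8

Start state of the DFA: {p}.
{p} --x--> {r}  [new]
{p} --y--> {t}  [new]
{r} --x--> {p,q,r,s,t}  [new]
{r} --y--> ∅  [new]
{t} --x--> ∅  [seen]
{t} --y--> {p,q,s}  [new]
{p,q,r,s,t} --x--> {p,q,r,s,t}  [seen]
{p,q,r,s,t} --y--> {p,q,r,s,t}  [seen]
∅ --x--> ∅  [seen]
∅ --y--> ∅  [seen]
{p,q,s} --x--> {r,s,t}  [new]
{p,q,s} --y--> {p,q,r,s,t}  [seen]
{r,s,t} --x--> {p,q,r,s,t}  [seen]
{r,s,t} --y--> {p,q,r,s}  [new]
{p,q,r,s} --x--> {p,q,r,s,t}  [seen]
{p,q,r,s} --y--> {p,q,r,s,t}  [seen]
Reachable DFA states: {p}, {r}, {t}, {p,q,r,s,t}, ∅, {p,q,s}, {r,s,t}, {p,q,r,s}.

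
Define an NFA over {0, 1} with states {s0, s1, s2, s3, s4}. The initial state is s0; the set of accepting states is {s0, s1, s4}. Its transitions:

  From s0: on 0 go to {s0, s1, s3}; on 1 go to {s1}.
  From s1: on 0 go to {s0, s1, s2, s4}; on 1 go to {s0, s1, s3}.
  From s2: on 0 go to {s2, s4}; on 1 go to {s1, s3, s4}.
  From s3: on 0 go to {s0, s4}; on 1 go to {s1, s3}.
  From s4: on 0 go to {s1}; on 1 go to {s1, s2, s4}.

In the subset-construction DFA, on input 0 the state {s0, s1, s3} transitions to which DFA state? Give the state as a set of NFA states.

δ(s0,0) = {s0, s1, s3}; δ(s1,0) = {s0, s1, s2, s4}; δ(s3,0) = {s0, s4}.
Union: {s0, s1, s2, s3, s4}.

{s0, s1, s2, s3, s4}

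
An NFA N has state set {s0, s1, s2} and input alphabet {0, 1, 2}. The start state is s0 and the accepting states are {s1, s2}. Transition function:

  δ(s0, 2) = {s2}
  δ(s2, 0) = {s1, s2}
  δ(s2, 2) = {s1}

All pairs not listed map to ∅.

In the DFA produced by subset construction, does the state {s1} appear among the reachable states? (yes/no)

yes

Start state of the DFA: {s0}.
{s0} --0--> ∅  [new]
{s0} --1--> ∅  [seen]
{s0} --2--> {s2}  [new]
∅ --0--> ∅  [seen]
∅ --1--> ∅  [seen]
∅ --2--> ∅  [seen]
{s2} --0--> {s1, s2}  [new]
{s2} --1--> ∅  [seen]
{s2} --2--> {s1}  [new]
{s1, s2} --0--> {s1, s2}  [seen]
{s1, s2} --1--> ∅  [seen]
{s1, s2} --2--> {s1}  [seen]
{s1} --0--> ∅  [seen]
{s1} --1--> ∅  [seen]
{s1} --2--> ∅  [seen]
Reachable DFA states: {s0}, ∅, {s2}, {s1, s2}, {s1}.
{s1} is among them.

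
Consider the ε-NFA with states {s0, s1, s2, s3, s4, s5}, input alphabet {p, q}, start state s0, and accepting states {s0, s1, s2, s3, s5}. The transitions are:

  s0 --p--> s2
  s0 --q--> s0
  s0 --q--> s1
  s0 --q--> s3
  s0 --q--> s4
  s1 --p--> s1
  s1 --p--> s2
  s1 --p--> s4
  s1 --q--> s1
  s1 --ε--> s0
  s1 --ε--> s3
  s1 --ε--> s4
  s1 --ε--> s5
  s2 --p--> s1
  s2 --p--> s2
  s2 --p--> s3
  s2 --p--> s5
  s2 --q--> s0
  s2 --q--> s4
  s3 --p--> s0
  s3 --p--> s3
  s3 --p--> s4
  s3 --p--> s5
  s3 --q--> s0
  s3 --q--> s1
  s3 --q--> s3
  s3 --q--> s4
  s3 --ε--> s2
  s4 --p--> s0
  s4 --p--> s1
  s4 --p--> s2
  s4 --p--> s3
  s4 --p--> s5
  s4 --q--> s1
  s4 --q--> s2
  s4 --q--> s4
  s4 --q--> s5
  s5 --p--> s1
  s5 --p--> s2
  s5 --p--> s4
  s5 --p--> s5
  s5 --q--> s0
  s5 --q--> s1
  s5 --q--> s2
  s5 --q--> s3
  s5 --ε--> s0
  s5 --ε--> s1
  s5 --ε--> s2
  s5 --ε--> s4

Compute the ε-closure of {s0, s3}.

Begin with {s0, s3}.
s3 →ε {s2}; add s2.
ε-closure = {s0, s2, s3}.

{s0, s2, s3}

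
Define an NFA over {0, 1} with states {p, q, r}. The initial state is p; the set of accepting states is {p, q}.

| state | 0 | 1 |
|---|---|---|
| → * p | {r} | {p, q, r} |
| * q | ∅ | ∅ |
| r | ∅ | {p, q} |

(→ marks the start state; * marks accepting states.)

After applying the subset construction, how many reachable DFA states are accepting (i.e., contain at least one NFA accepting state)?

3

Start state of the DFA: {p}.
{p} --0--> {r}  [new]
{p} --1--> {p, q, r}  [new]
{r} --0--> ∅  [new]
{r} --1--> {p, q}  [new]
{p, q, r} --0--> {r}  [seen]
{p, q, r} --1--> {p, q, r}  [seen]
∅ --0--> ∅  [seen]
∅ --1--> ∅  [seen]
{p, q} --0--> {r}  [seen]
{p, q} --1--> {p, q, r}  [seen]
Reachable DFA states: {p}, {r}, {p, q, r}, ∅, {p, q}.
Accepting DFA states (contain an NFA accepting state): {p}, {p, q, r}, {p, q}.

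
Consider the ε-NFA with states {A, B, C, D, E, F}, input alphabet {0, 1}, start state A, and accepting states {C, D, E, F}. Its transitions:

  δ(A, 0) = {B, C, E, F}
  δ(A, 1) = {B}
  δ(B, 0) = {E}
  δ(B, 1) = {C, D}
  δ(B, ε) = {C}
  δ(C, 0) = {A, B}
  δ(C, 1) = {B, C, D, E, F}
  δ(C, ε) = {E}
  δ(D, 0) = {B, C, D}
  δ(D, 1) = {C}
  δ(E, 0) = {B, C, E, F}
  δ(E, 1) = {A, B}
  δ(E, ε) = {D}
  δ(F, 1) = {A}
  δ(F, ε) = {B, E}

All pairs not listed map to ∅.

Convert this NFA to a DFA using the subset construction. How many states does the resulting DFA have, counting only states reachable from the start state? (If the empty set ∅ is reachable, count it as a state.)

4

Start state of the DFA: {A} (ε-closure of the NFA start).
{A} --0--> {B, C, D, E, F}  [new]
{A} --1--> {B, C, D, E}  [new]
{B, C, D, E, F} --0--> {A, B, C, D, E, F}  [new]
{B, C, D, E, F} --1--> {A, B, C, D, E, F}  [seen]
{B, C, D, E} --0--> {A, B, C, D, E, F}  [seen]
{B, C, D, E} --1--> {A, B, C, D, E, F}  [seen]
{A, B, C, D, E, F} --0--> {A, B, C, D, E, F}  [seen]
{A, B, C, D, E, F} --1--> {A, B, C, D, E, F}  [seen]
Reachable DFA states: {A}, {B, C, D, E, F}, {B, C, D, E}, {A, B, C, D, E, F}.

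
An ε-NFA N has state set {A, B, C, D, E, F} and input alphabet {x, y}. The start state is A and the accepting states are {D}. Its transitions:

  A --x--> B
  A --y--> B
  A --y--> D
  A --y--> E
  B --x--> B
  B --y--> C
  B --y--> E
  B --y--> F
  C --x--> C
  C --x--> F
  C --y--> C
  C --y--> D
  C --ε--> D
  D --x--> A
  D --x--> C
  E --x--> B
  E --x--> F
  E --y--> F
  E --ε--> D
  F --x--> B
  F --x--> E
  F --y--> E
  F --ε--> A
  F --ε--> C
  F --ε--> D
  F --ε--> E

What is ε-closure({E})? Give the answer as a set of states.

Begin with {E}.
E →ε {D}; add D.
ε-closure = {D, E}.

{D, E}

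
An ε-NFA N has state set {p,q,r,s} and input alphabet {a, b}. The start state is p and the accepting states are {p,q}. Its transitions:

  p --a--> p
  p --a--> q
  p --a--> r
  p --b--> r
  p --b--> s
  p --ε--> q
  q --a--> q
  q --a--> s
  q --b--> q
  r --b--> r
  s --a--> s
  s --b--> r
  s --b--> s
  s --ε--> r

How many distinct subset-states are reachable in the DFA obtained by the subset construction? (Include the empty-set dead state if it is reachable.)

Start state of the DFA: {p,q} (ε-closure of the NFA start).
{p,q} --a--> {p,q,r,s}  [new]
{p,q} --b--> {q,r,s}  [new]
{p,q,r,s} --a--> {p,q,r,s}  [seen]
{p,q,r,s} --b--> {q,r,s}  [seen]
{q,r,s} --a--> {q,r,s}  [seen]
{q,r,s} --b--> {q,r,s}  [seen]
Reachable DFA states: {p,q}, {p,q,r,s}, {q,r,s}.

3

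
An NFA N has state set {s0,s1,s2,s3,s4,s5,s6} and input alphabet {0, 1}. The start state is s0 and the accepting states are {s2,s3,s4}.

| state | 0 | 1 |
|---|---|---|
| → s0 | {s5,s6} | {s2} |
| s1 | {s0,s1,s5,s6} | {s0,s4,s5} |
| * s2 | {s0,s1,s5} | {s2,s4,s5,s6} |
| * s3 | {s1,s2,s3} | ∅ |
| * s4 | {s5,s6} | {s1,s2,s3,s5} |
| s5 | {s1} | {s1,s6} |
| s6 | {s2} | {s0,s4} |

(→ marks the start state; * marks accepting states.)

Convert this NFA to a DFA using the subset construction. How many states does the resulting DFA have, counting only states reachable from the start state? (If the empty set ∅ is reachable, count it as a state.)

Start state of the DFA: {s0}.
{s0} --0--> {s5,s6}  [new]
{s0} --1--> {s2}  [new]
{s5,s6} --0--> {s1,s2}  [new]
{s5,s6} --1--> {s0,s1,s4,s6}  [new]
{s2} --0--> {s0,s1,s5}  [new]
{s2} --1--> {s2,s4,s5,s6}  [new]
{s1,s2} --0--> {s0,s1,s5,s6}  [new]
{s1,s2} --1--> {s0,s2,s4,s5,s6}  [new]
{s0,s1,s4,s6} --0--> {s0,s1,s2,s5,s6}  [new]
{s0,s1,s4,s6} --1--> {s0,s1,s2,s3,s4,s5}  [new]
{s0,s1,s5} --0--> {s0,s1,s5,s6}  [seen]
{s0,s1,s5} --1--> {s0,s1,s2,s4,s5,s6}  [new]
{s2,s4,s5,s6} --0--> {s0,s1,s2,s5,s6}  [seen]
{s2,s4,s5,s6} --1--> {s0,s1,s2,s3,s4,s5,s6}  [new]
{s0,s1,s5,s6} --0--> {s0,s1,s2,s5,s6}  [seen]
{s0,s1,s5,s6} --1--> {s0,s1,s2,s4,s5,s6}  [seen]
{s0,s2,s4,s5,s6} --0--> {s0,s1,s2,s5,s6}  [seen]
{s0,s2,s4,s5,s6} --1--> {s0,s1,s2,s3,s4,s5,s6}  [seen]
{s0,s1,s2,s5,s6} --0--> {s0,s1,s2,s5,s6}  [seen]
{s0,s1,s2,s5,s6} --1--> {s0,s1,s2,s4,s5,s6}  [seen]
{s0,s1,s2,s3,s4,s5} --0--> {s0,s1,s2,s3,s5,s6}  [new]
{s0,s1,s2,s3,s4,s5} --1--> {s0,s1,s2,s3,s4,s5,s6}  [seen]
{s0,s1,s2,s4,s5,s6} --0--> {s0,s1,s2,s5,s6}  [seen]
{s0,s1,s2,s4,s5,s6} --1--> {s0,s1,s2,s3,s4,s5,s6}  [seen]
{s0,s1,s2,s3,s4,s5,s6} --0--> {s0,s1,s2,s3,s5,s6}  [seen]
{s0,s1,s2,s3,s4,s5,s6} --1--> {s0,s1,s2,s3,s4,s5,s6}  [seen]
{s0,s1,s2,s3,s5,s6} --0--> {s0,s1,s2,s3,s5,s6}  [seen]
{s0,s1,s2,s3,s5,s6} --1--> {s0,s1,s2,s4,s5,s6}  [seen]
Reachable DFA states: {s0}, {s5,s6}, {s2}, {s1,s2}, {s0,s1,s4,s6}, {s0,s1,s5}, {s2,s4,s5,s6}, {s0,s1,s5,s6}, {s0,s2,s4,s5,s6}, {s0,s1,s2,s5,s6}, {s0,s1,s2,s3,s4,s5}, {s0,s1,s2,s4,s5,s6}, {s0,s1,s2,s3,s4,s5,s6}, {s0,s1,s2,s3,s5,s6}.

14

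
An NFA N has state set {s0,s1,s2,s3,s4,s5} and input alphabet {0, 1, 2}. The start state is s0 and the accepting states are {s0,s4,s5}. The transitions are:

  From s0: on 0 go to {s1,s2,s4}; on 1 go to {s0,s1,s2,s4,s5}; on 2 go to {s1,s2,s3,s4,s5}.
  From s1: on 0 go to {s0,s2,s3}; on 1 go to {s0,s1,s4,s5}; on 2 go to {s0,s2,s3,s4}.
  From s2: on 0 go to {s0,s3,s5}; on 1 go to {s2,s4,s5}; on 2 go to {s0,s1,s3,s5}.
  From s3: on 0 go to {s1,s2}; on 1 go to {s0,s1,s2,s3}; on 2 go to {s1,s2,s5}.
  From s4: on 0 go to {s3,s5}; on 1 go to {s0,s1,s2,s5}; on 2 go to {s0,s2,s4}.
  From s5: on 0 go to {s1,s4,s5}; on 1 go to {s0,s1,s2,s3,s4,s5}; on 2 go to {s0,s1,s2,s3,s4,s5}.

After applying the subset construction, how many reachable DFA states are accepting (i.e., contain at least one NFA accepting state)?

Start state of the DFA: {s0}.
{s0} --0--> {s1,s2,s4}  [new]
{s0} --1--> {s0,s1,s2,s4,s5}  [new]
{s0} --2--> {s1,s2,s3,s4,s5}  [new]
{s1,s2,s4} --0--> {s0,s2,s3,s5}  [new]
{s1,s2,s4} --1--> {s0,s1,s2,s4,s5}  [seen]
{s1,s2,s4} --2--> {s0,s1,s2,s3,s4,s5}  [new]
{s0,s1,s2,s4,s5} --0--> {s0,s1,s2,s3,s4,s5}  [seen]
{s0,s1,s2,s4,s5} --1--> {s0,s1,s2,s3,s4,s5}  [seen]
{s0,s1,s2,s4,s5} --2--> {s0,s1,s2,s3,s4,s5}  [seen]
{s1,s2,s3,s4,s5} --0--> {s0,s1,s2,s3,s4,s5}  [seen]
{s1,s2,s3,s4,s5} --1--> {s0,s1,s2,s3,s4,s5}  [seen]
{s1,s2,s3,s4,s5} --2--> {s0,s1,s2,s3,s4,s5}  [seen]
{s0,s2,s3,s5} --0--> {s0,s1,s2,s3,s4,s5}  [seen]
{s0,s2,s3,s5} --1--> {s0,s1,s2,s3,s4,s5}  [seen]
{s0,s2,s3,s5} --2--> {s0,s1,s2,s3,s4,s5}  [seen]
{s0,s1,s2,s3,s4,s5} --0--> {s0,s1,s2,s3,s4,s5}  [seen]
{s0,s1,s2,s3,s4,s5} --1--> {s0,s1,s2,s3,s4,s5}  [seen]
{s0,s1,s2,s3,s4,s5} --2--> {s0,s1,s2,s3,s4,s5}  [seen]
Reachable DFA states: {s0}, {s1,s2,s4}, {s0,s1,s2,s4,s5}, {s1,s2,s3,s4,s5}, {s0,s2,s3,s5}, {s0,s1,s2,s3,s4,s5}.
Accepting DFA states (contain an NFA accepting state): {s0}, {s1,s2,s4}, {s0,s1,s2,s4,s5}, {s1,s2,s3,s4,s5}, {s0,s2,s3,s5}, {s0,s1,s2,s3,s4,s5}.

6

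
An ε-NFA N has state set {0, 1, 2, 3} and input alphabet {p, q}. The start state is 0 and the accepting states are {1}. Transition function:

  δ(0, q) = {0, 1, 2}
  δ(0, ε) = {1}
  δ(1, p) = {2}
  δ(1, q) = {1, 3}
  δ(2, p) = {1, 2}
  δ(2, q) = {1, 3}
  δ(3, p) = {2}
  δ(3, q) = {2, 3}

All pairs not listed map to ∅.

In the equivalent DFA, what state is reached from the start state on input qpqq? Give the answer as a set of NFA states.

{1, 2, 3}

Start: {0, 1}.
δ(0,q) = {0, 1, 2}; δ(1,q) = {1, 3}.
Union: {0, 1, 2, 3}.
After q: {0, 1, 2, 3}.
δ(0,p) = ∅; δ(1,p) = {2}; δ(2,p) = {1, 2}; δ(3,p) = {2}.
Union: {1, 2}.
After p: {1, 2}.
δ(1,q) = {1, 3}; δ(2,q) = {1, 3}.
Union: {1, 3}.
After q: {1, 3}.
δ(1,q) = {1, 3}; δ(3,q) = {2, 3}.
Union: {1, 2, 3}.
After q: {1, 2, 3}.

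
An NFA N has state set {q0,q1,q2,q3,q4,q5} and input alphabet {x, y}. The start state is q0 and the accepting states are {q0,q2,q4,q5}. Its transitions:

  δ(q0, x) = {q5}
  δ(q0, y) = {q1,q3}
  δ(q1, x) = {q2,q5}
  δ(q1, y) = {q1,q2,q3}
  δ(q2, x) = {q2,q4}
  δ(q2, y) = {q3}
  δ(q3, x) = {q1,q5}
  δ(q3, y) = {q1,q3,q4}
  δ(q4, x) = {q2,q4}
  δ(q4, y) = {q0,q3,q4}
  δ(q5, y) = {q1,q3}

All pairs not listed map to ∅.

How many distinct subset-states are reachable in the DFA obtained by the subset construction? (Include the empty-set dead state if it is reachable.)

13

Start state of the DFA: {q0}.
{q0} --x--> {q5}  [new]
{q0} --y--> {q1,q3}  [new]
{q5} --x--> ∅  [new]
{q5} --y--> {q1,q3}  [seen]
{q1,q3} --x--> {q1,q2,q5}  [new]
{q1,q3} --y--> {q1,q2,q3,q4}  [new]
∅ --x--> ∅  [seen]
∅ --y--> ∅  [seen]
{q1,q2,q5} --x--> {q2,q4,q5}  [new]
{q1,q2,q5} --y--> {q1,q2,q3}  [new]
{q1,q2,q3,q4} --x--> {q1,q2,q4,q5}  [new]
{q1,q2,q3,q4} --y--> {q0,q1,q2,q3,q4}  [new]
{q2,q4,q5} --x--> {q2,q4}  [new]
{q2,q4,q5} --y--> {q0,q1,q3,q4}  [new]
{q1,q2,q3} --x--> {q1,q2,q4,q5}  [seen]
{q1,q2,q3} --y--> {q1,q2,q3,q4}  [seen]
{q1,q2,q4,q5} --x--> {q2,q4,q5}  [seen]
{q1,q2,q4,q5} --y--> {q0,q1,q2,q3,q4}  [seen]
{q0,q1,q2,q3,q4} --x--> {q1,q2,q4,q5}  [seen]
{q0,q1,q2,q3,q4} --y--> {q0,q1,q2,q3,q4}  [seen]
{q2,q4} --x--> {q2,q4}  [seen]
{q2,q4} --y--> {q0,q3,q4}  [new]
{q0,q1,q3,q4} --x--> {q1,q2,q4,q5}  [seen]
{q0,q1,q3,q4} --y--> {q0,q1,q2,q3,q4}  [seen]
{q0,q3,q4} --x--> {q1,q2,q4,q5}  [seen]
{q0,q3,q4} --y--> {q0,q1,q3,q4}  [seen]
Reachable DFA states: {q0}, {q5}, {q1,q3}, ∅, {q1,q2,q5}, {q1,q2,q3,q4}, {q2,q4,q5}, {q1,q2,q3}, {q1,q2,q4,q5}, {q0,q1,q2,q3,q4}, {q2,q4}, {q0,q1,q3,q4}, {q0,q3,q4}.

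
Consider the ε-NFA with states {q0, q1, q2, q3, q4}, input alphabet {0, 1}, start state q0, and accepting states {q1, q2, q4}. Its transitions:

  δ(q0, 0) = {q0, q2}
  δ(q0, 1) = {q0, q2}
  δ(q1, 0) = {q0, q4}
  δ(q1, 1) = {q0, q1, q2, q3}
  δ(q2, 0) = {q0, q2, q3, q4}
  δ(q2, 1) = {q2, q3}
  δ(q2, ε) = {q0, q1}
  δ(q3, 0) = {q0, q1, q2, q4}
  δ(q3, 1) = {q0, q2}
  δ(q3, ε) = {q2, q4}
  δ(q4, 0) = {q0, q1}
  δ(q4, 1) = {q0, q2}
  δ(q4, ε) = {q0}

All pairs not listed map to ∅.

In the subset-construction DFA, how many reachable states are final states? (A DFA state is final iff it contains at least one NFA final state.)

Start state of the DFA: {q0} (ε-closure of the NFA start).
{q0} --0--> {q0, q1, q2}  [new]
{q0} --1--> {q0, q1, q2}  [seen]
{q0, q1, q2} --0--> {q0, q1, q2, q3, q4}  [new]
{q0, q1, q2} --1--> {q0, q1, q2, q3, q4}  [seen]
{q0, q1, q2, q3, q4} --0--> {q0, q1, q2, q3, q4}  [seen]
{q0, q1, q2, q3, q4} --1--> {q0, q1, q2, q3, q4}  [seen]
Reachable DFA states: {q0}, {q0, q1, q2}, {q0, q1, q2, q3, q4}.
Accepting DFA states (contain an NFA accepting state): {q0, q1, q2}, {q0, q1, q2, q3, q4}.

2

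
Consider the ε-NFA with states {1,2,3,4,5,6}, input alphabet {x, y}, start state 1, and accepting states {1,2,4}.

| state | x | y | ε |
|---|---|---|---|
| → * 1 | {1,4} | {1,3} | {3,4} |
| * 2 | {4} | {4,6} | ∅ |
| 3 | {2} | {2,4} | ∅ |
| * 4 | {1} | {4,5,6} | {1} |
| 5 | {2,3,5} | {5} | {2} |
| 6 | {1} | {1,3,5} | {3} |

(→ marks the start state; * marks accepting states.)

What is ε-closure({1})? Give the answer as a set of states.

Begin with {1}.
1 →ε {3,4}; add 3, 4.
ε-closure = {1,3,4}.

{1,3,4}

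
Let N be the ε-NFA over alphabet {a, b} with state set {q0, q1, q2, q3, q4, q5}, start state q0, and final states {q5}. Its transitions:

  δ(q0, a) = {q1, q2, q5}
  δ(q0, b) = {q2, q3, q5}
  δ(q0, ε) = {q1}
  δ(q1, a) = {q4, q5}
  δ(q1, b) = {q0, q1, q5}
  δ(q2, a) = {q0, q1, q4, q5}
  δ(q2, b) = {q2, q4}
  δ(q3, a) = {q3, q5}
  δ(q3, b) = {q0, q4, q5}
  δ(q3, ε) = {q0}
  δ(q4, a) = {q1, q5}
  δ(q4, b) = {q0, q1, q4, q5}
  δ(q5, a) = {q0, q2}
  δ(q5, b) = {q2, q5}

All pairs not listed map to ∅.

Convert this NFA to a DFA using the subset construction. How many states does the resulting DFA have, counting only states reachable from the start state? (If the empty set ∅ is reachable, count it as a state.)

Start state of the DFA: {q0, q1} (ε-closure of the NFA start).
{q0, q1} --a--> {q1, q2, q4, q5}  [new]
{q0, q1} --b--> {q0, q1, q2, q3, q5}  [new]
{q1, q2, q4, q5} --a--> {q0, q1, q2, q4, q5}  [new]
{q1, q2, q4, q5} --b--> {q0, q1, q2, q4, q5}  [seen]
{q0, q1, q2, q3, q5} --a--> {q0, q1, q2, q3, q4, q5}  [new]
{q0, q1, q2, q3, q5} --b--> {q0, q1, q2, q3, q4, q5}  [seen]
{q0, q1, q2, q4, q5} --a--> {q0, q1, q2, q4, q5}  [seen]
{q0, q1, q2, q4, q5} --b--> {q0, q1, q2, q3, q4, q5}  [seen]
{q0, q1, q2, q3, q4, q5} --a--> {q0, q1, q2, q3, q4, q5}  [seen]
{q0, q1, q2, q3, q4, q5} --b--> {q0, q1, q2, q3, q4, q5}  [seen]
Reachable DFA states: {q0, q1}, {q1, q2, q4, q5}, {q0, q1, q2, q3, q5}, {q0, q1, q2, q4, q5}, {q0, q1, q2, q3, q4, q5}.

5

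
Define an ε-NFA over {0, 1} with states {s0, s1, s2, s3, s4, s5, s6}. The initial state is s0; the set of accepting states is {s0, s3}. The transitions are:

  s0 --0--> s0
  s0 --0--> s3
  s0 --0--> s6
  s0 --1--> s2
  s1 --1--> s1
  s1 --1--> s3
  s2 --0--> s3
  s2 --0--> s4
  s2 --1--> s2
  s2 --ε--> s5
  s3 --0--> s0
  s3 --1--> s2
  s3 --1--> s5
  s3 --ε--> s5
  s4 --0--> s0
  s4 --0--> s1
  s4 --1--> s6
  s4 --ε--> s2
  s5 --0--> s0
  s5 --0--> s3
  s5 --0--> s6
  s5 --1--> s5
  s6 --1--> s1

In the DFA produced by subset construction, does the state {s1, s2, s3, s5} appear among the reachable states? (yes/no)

yes

Start state of the DFA: {s0} (ε-closure of the NFA start).
{s0} --0--> {s0, s3, s5, s6}  [new]
{s0} --1--> {s2, s5}  [new]
{s0, s3, s5, s6} --0--> {s0, s3, s5, s6}  [seen]
{s0, s3, s5, s6} --1--> {s1, s2, s5}  [new]
{s2, s5} --0--> {s0, s2, s3, s4, s5, s6}  [new]
{s2, s5} --1--> {s2, s5}  [seen]
{s1, s2, s5} --0--> {s0, s2, s3, s4, s5, s6}  [seen]
{s1, s2, s5} --1--> {s1, s2, s3, s5}  [new]
{s0, s2, s3, s4, s5, s6} --0--> {s0, s1, s2, s3, s4, s5, s6}  [new]
{s0, s2, s3, s4, s5, s6} --1--> {s1, s2, s5, s6}  [new]
{s1, s2, s3, s5} --0--> {s0, s2, s3, s4, s5, s6}  [seen]
{s1, s2, s3, s5} --1--> {s1, s2, s3, s5}  [seen]
{s0, s1, s2, s3, s4, s5, s6} --0--> {s0, s1, s2, s3, s4, s5, s6}  [seen]
{s0, s1, s2, s3, s4, s5, s6} --1--> {s1, s2, s3, s5, s6}  [new]
{s1, s2, s5, s6} --0--> {s0, s2, s3, s4, s5, s6}  [seen]
{s1, s2, s5, s6} --1--> {s1, s2, s3, s5}  [seen]
{s1, s2, s3, s5, s6} --0--> {s0, s2, s3, s4, s5, s6}  [seen]
{s1, s2, s3, s5, s6} --1--> {s1, s2, s3, s5}  [seen]
Reachable DFA states: {s0}, {s0, s3, s5, s6}, {s2, s5}, {s1, s2, s5}, {s0, s2, s3, s4, s5, s6}, {s1, s2, s3, s5}, {s0, s1, s2, s3, s4, s5, s6}, {s1, s2, s5, s6}, {s1, s2, s3, s5, s6}.
{s1, s2, s3, s5} is among them.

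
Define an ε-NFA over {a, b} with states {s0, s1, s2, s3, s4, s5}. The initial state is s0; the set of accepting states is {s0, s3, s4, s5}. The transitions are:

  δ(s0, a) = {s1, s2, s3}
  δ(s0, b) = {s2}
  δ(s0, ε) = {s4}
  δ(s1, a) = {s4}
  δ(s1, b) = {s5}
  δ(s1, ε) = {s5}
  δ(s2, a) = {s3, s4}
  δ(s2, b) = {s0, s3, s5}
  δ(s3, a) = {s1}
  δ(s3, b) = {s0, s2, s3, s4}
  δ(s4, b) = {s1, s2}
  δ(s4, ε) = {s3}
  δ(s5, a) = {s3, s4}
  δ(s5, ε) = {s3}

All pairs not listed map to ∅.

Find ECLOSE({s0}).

Begin with {s0}.
s0 →ε {s4}; add s4.
s4 →ε {s3}; add s3.
ε-closure = {s0, s3, s4}.

{s0, s3, s4}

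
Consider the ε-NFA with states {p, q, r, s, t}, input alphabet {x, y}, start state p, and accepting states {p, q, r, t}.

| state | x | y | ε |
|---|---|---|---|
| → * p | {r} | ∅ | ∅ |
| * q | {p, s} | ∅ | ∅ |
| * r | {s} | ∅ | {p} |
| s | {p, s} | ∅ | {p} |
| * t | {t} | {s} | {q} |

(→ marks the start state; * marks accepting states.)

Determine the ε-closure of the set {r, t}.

Begin with {r, t}.
r →ε {p}; add p.
t →ε {q}; add q.
ε-closure = {p, q, r, t}.

{p, q, r, t}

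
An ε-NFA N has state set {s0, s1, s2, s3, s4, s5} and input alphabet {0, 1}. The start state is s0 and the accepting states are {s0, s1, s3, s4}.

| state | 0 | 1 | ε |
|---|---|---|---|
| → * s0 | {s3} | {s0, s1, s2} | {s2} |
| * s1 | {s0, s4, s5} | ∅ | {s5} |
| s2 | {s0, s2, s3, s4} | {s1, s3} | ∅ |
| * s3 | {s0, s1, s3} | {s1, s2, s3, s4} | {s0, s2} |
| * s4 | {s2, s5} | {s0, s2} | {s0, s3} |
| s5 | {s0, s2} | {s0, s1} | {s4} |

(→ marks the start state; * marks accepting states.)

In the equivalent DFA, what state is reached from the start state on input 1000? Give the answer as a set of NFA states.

{s0, s1, s2, s3, s4, s5}

Start: {s0, s2}.
δ(s0,1) = {s0, s1, s2}; δ(s2,1) = {s1, s3}.
Union: {s0, s1, s2, s3}.
ε-closure gives {s0, s1, s2, s3, s4, s5}.
After 1: {s0, s1, s2, s3, s4, s5}.
δ(s0,0) = {s3}; δ(s1,0) = {s0, s4, s5}; δ(s2,0) = {s0, s2, s3, s4}; δ(s3,0) = {s0, s1, s3}; δ(s4,0) = {s2, s5}; δ(s5,0) = {s0, s2}.
Union: {s0, s1, s2, s3, s4, s5}.
After 0: {s0, s1, s2, s3, s4, s5}.
δ(s0,0) = {s3}; δ(s1,0) = {s0, s4, s5}; δ(s2,0) = {s0, s2, s3, s4}; δ(s3,0) = {s0, s1, s3}; δ(s4,0) = {s2, s5}; δ(s5,0) = {s0, s2}.
Union: {s0, s1, s2, s3, s4, s5}.
After 0: {s0, s1, s2, s3, s4, s5}.
δ(s0,0) = {s3}; δ(s1,0) = {s0, s4, s5}; δ(s2,0) = {s0, s2, s3, s4}; δ(s3,0) = {s0, s1, s3}; δ(s4,0) = {s2, s5}; δ(s5,0) = {s0, s2}.
Union: {s0, s1, s2, s3, s4, s5}.
After 0: {s0, s1, s2, s3, s4, s5}.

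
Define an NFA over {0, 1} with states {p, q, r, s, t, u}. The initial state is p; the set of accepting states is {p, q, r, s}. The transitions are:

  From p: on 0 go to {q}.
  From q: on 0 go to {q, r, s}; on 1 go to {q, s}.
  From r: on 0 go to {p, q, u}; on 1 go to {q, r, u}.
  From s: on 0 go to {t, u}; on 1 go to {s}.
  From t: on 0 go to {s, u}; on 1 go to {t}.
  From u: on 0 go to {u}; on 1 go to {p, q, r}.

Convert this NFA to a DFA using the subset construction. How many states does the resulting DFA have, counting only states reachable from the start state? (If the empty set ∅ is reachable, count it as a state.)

9

Start state of the DFA: {p}.
{p} --0--> {q}  [new]
{p} --1--> ∅  [new]
{q} --0--> {q, r, s}  [new]
{q} --1--> {q, s}  [new]
∅ --0--> ∅  [seen]
∅ --1--> ∅  [seen]
{q, r, s} --0--> {p, q, r, s, t, u}  [new]
{q, r, s} --1--> {q, r, s, u}  [new]
{q, s} --0--> {q, r, s, t, u}  [new]
{q, s} --1--> {q, s}  [seen]
{p, q, r, s, t, u} --0--> {p, q, r, s, t, u}  [seen]
{p, q, r, s, t, u} --1--> {p, q, r, s, t, u}  [seen]
{q, r, s, u} --0--> {p, q, r, s, t, u}  [seen]
{q, r, s, u} --1--> {p, q, r, s, u}  [new]
{q, r, s, t, u} --0--> {p, q, r, s, t, u}  [seen]
{q, r, s, t, u} --1--> {p, q, r, s, t, u}  [seen]
{p, q, r, s, u} --0--> {p, q, r, s, t, u}  [seen]
{p, q, r, s, u} --1--> {p, q, r, s, u}  [seen]
Reachable DFA states: {p}, {q}, ∅, {q, r, s}, {q, s}, {p, q, r, s, t, u}, {q, r, s, u}, {q, r, s, t, u}, {p, q, r, s, u}.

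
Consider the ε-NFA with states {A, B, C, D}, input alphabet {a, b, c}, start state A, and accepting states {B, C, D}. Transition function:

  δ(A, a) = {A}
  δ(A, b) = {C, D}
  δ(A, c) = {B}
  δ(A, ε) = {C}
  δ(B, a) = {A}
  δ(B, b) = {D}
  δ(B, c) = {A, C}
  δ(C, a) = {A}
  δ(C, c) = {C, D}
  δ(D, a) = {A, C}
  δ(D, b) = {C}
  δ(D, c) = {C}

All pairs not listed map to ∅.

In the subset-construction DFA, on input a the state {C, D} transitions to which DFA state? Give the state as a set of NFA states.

δ(C,a) = {A}; δ(D,a) = {A, C}.
Union: {A, C}.

{A, C}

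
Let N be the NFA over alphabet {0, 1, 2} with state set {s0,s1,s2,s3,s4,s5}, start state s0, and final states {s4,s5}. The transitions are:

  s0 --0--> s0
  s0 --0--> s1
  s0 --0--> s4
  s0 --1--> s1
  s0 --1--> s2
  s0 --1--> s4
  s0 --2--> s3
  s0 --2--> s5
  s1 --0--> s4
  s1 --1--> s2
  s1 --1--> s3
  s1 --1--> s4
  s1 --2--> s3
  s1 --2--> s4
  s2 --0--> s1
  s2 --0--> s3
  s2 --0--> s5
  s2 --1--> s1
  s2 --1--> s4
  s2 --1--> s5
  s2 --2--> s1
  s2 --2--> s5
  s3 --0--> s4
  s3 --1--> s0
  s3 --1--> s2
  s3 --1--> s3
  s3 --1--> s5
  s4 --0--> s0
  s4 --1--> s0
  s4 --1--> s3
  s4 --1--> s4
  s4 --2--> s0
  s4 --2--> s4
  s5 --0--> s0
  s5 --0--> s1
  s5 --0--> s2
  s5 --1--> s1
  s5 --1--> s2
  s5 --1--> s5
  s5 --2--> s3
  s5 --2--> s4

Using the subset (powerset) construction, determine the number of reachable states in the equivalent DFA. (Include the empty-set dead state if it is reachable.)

15

Start state of the DFA: {s0}.
{s0} --0--> {s0,s1,s4}  [new]
{s0} --1--> {s1,s2,s4}  [new]
{s0} --2--> {s3,s5}  [new]
{s0,s1,s4} --0--> {s0,s1,s4}  [seen]
{s0,s1,s4} --1--> {s0,s1,s2,s3,s4}  [new]
{s0,s1,s4} --2--> {s0,s3,s4,s5}  [new]
{s1,s2,s4} --0--> {s0,s1,s3,s4,s5}  [new]
{s1,s2,s4} --1--> {s0,s1,s2,s3,s4,s5}  [new]
{s1,s2,s4} --2--> {s0,s1,s3,s4,s5}  [seen]
{s3,s5} --0--> {s0,s1,s2,s4}  [new]
{s3,s5} --1--> {s0,s1,s2,s3,s5}  [new]
{s3,s5} --2--> {s3,s4}  [new]
{s0,s1,s2,s3,s4} --0--> {s0,s1,s3,s4,s5}  [seen]
{s0,s1,s2,s3,s4} --1--> {s0,s1,s2,s3,s4,s5}  [seen]
{s0,s1,s2,s3,s4} --2--> {s0,s1,s3,s4,s5}  [seen]
{s0,s3,s4,s5} --0--> {s0,s1,s2,s4}  [seen]
{s0,s3,s4,s5} --1--> {s0,s1,s2,s3,s4,s5}  [seen]
{s0,s3,s4,s5} --2--> {s0,s3,s4,s5}  [seen]
{s0,s1,s3,s4,s5} --0--> {s0,s1,s2,s4}  [seen]
{s0,s1,s3,s4,s5} --1--> {s0,s1,s2,s3,s4,s5}  [seen]
{s0,s1,s3,s4,s5} --2--> {s0,s3,s4,s5}  [seen]
{s0,s1,s2,s3,s4,s5} --0--> {s0,s1,s2,s3,s4,s5}  [seen]
{s0,s1,s2,s3,s4,s5} --1--> {s0,s1,s2,s3,s4,s5}  [seen]
{s0,s1,s2,s3,s4,s5} --2--> {s0,s1,s3,s4,s5}  [seen]
{s0,s1,s2,s4} --0--> {s0,s1,s3,s4,s5}  [seen]
{s0,s1,s2,s4} --1--> {s0,s1,s2,s3,s4,s5}  [seen]
{s0,s1,s2,s4} --2--> {s0,s1,s3,s4,s5}  [seen]
{s0,s1,s2,s3,s5} --0--> {s0,s1,s2,s3,s4,s5}  [seen]
{s0,s1,s2,s3,s5} --1--> {s0,s1,s2,s3,s4,s5}  [seen]
{s0,s1,s2,s3,s5} --2--> {s1,s3,s4,s5}  [new]
{s3,s4} --0--> {s0,s4}  [new]
{s3,s4} --1--> {s0,s2,s3,s4,s5}  [new]
{s3,s4} --2--> {s0,s4}  [seen]
{s1,s3,s4,s5} --0--> {s0,s1,s2,s4}  [seen]
{s1,s3,s4,s5} --1--> {s0,s1,s2,s3,s4,s5}  [seen]
{s1,s3,s4,s5} --2--> {s0,s3,s4}  [new]
{s0,s4} --0--> {s0,s1,s4}  [seen]
{s0,s4} --1--> {s0,s1,s2,s3,s4}  [seen]
{s0,s4} --2--> {s0,s3,s4,s5}  [seen]
{s0,s2,s3,s4,s5} --0--> {s0,s1,s2,s3,s4,s5}  [seen]
{s0,s2,s3,s4,s5} --1--> {s0,s1,s2,s3,s4,s5}  [seen]
{s0,s2,s3,s4,s5} --2--> {s0,s1,s3,s4,s5}  [seen]
{s0,s3,s4} --0--> {s0,s1,s4}  [seen]
{s0,s3,s4} --1--> {s0,s1,s2,s3,s4,s5}  [seen]
{s0,s3,s4} --2--> {s0,s3,s4,s5}  [seen]
Reachable DFA states: {s0}, {s0,s1,s4}, {s1,s2,s4}, {s3,s5}, {s0,s1,s2,s3,s4}, {s0,s3,s4,s5}, {s0,s1,s3,s4,s5}, {s0,s1,s2,s3,s4,s5}, {s0,s1,s2,s4}, {s0,s1,s2,s3,s5}, {s3,s4}, {s1,s3,s4,s5}, {s0,s4}, {s0,s2,s3,s4,s5}, {s0,s3,s4}.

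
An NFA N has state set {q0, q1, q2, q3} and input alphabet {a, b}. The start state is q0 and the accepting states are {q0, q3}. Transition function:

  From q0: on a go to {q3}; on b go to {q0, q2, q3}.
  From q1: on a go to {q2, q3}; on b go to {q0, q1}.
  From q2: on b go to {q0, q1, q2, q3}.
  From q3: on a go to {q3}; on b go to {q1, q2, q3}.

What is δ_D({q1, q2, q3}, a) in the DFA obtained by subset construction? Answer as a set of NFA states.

{q2, q3}

δ(q1,a) = {q2, q3}; δ(q2,a) = ∅; δ(q3,a) = {q3}.
Union: {q2, q3}.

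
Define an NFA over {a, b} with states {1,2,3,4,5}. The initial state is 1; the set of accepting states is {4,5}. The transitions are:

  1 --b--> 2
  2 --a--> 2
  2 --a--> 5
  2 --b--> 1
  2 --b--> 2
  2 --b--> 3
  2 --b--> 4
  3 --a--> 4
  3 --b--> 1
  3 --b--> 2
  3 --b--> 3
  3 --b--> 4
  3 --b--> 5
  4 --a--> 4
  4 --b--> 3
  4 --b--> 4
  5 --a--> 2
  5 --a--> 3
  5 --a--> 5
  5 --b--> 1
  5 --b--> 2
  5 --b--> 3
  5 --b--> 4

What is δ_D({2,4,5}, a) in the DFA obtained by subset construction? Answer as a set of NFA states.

{2,3,4,5}

δ(2,a) = {2,5}; δ(4,a) = {4}; δ(5,a) = {2,3,5}.
Union: {2,3,4,5}.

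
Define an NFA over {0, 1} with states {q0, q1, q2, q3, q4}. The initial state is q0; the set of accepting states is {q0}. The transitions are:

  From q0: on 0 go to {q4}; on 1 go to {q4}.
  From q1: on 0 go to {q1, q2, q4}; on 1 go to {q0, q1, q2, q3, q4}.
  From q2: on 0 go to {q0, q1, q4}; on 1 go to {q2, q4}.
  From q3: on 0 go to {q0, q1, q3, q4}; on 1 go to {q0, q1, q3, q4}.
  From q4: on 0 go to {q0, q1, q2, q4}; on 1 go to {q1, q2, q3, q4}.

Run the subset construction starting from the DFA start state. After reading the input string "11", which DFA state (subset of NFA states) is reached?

{q1, q2, q3, q4}

Start: {q0}.
δ(q0,1) = {q4}.
Union: {q4}.
After 1: {q4}.
δ(q4,1) = {q1, q2, q3, q4}.
Union: {q1, q2, q3, q4}.
After 1: {q1, q2, q3, q4}.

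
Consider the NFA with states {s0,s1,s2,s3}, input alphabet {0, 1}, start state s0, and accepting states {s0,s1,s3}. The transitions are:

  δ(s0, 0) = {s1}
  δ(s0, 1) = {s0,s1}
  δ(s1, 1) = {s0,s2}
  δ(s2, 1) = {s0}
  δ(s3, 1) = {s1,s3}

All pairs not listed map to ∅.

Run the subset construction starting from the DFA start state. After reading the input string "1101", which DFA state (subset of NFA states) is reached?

Start: {s0}.
δ(s0,1) = {s0,s1}.
Union: {s0,s1}.
After 1: {s0,s1}.
δ(s0,1) = {s0,s1}; δ(s1,1) = {s0,s2}.
Union: {s0,s1,s2}.
After 1: {s0,s1,s2}.
δ(s0,0) = {s1}; δ(s1,0) = ∅; δ(s2,0) = ∅.
Union: {s1}.
After 0: {s1}.
δ(s1,1) = {s0,s2}.
Union: {s0,s2}.
After 1: {s0,s2}.

{s0,s2}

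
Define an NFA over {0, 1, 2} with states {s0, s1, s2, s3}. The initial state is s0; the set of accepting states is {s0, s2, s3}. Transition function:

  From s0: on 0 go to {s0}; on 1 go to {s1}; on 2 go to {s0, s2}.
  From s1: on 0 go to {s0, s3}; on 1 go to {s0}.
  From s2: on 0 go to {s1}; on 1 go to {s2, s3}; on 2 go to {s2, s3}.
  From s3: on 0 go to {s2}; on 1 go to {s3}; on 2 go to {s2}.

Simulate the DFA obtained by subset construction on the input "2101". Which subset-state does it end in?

Start: {s0}.
δ(s0,2) = {s0, s2}.
Union: {s0, s2}.
After 2: {s0, s2}.
δ(s0,1) = {s1}; δ(s2,1) = {s2, s3}.
Union: {s1, s2, s3}.
After 1: {s1, s2, s3}.
δ(s1,0) = {s0, s3}; δ(s2,0) = {s1}; δ(s3,0) = {s2}.
Union: {s0, s1, s2, s3}.
After 0: {s0, s1, s2, s3}.
δ(s0,1) = {s1}; δ(s1,1) = {s0}; δ(s2,1) = {s2, s3}; δ(s3,1) = {s3}.
Union: {s0, s1, s2, s3}.
After 1: {s0, s1, s2, s3}.

{s0, s1, s2, s3}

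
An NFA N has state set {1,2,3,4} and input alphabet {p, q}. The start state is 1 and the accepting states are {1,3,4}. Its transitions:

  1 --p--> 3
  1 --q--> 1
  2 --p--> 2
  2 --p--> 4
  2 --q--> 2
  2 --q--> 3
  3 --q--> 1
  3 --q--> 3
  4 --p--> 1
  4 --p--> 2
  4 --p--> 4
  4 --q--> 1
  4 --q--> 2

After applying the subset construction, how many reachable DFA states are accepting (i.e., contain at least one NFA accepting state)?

3

Start state of the DFA: {1}.
{1} --p--> {3}  [new]
{1} --q--> {1}  [seen]
{3} --p--> ∅  [new]
{3} --q--> {1,3}  [new]
∅ --p--> ∅  [seen]
∅ --q--> ∅  [seen]
{1,3} --p--> {3}  [seen]
{1,3} --q--> {1,3}  [seen]
Reachable DFA states: {1}, {3}, ∅, {1,3}.
Accepting DFA states (contain an NFA accepting state): {1}, {3}, {1,3}.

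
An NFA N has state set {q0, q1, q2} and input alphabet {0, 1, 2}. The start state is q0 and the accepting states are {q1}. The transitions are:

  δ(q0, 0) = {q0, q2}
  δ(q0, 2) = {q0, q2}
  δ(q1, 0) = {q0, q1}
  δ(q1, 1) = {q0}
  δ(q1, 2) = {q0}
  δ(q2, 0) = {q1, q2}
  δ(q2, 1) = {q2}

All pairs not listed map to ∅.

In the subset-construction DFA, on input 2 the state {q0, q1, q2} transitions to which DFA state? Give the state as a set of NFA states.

{q0, q2}

δ(q0,2) = {q0, q2}; δ(q1,2) = {q0}; δ(q2,2) = ∅.
Union: {q0, q2}.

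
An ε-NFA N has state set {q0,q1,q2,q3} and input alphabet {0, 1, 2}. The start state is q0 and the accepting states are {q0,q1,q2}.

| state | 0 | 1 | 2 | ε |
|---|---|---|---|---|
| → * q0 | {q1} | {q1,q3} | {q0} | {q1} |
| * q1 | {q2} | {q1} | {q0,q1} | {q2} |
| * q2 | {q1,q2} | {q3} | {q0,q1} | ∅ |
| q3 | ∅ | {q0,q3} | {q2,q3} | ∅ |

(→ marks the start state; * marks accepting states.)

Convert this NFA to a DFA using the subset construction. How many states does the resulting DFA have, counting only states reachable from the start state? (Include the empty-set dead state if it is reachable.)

Start state of the DFA: {q0,q1,q2} (ε-closure of the NFA start).
{q0,q1,q2} --0--> {q1,q2}  [new]
{q0,q1,q2} --1--> {q1,q2,q3}  [new]
{q0,q1,q2} --2--> {q0,q1,q2}  [seen]
{q1,q2} --0--> {q1,q2}  [seen]
{q1,q2} --1--> {q1,q2,q3}  [seen]
{q1,q2} --2--> {q0,q1,q2}  [seen]
{q1,q2,q3} --0--> {q1,q2}  [seen]
{q1,q2,q3} --1--> {q0,q1,q2,q3}  [new]
{q1,q2,q3} --2--> {q0,q1,q2,q3}  [seen]
{q0,q1,q2,q3} --0--> {q1,q2}  [seen]
{q0,q1,q2,q3} --1--> {q0,q1,q2,q3}  [seen]
{q0,q1,q2,q3} --2--> {q0,q1,q2,q3}  [seen]
Reachable DFA states: {q0,q1,q2}, {q1,q2}, {q1,q2,q3}, {q0,q1,q2,q3}.

4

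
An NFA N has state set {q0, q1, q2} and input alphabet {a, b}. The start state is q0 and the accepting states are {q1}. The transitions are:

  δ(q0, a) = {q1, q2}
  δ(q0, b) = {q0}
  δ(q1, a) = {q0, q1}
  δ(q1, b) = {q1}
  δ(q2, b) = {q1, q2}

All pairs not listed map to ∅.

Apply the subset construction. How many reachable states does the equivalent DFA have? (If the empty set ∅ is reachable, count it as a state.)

4

Start state of the DFA: {q0}.
{q0} --a--> {q1, q2}  [new]
{q0} --b--> {q0}  [seen]
{q1, q2} --a--> {q0, q1}  [new]
{q1, q2} --b--> {q1, q2}  [seen]
{q0, q1} --a--> {q0, q1, q2}  [new]
{q0, q1} --b--> {q0, q1}  [seen]
{q0, q1, q2} --a--> {q0, q1, q2}  [seen]
{q0, q1, q2} --b--> {q0, q1, q2}  [seen]
Reachable DFA states: {q0}, {q1, q2}, {q0, q1}, {q0, q1, q2}.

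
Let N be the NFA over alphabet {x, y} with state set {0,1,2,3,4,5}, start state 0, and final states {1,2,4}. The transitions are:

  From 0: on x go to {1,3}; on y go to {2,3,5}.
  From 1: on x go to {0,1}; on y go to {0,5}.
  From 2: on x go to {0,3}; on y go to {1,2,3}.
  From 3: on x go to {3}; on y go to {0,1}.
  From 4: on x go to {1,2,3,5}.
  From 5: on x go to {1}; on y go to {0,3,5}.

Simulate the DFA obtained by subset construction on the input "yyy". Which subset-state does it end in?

Start: {0}.
δ(0,y) = {2,3,5}.
Union: {2,3,5}.
After y: {2,3,5}.
δ(2,y) = {1,2,3}; δ(3,y) = {0,1}; δ(5,y) = {0,3,5}.
Union: {0,1,2,3,5}.
After y: {0,1,2,3,5}.
δ(0,y) = {2,3,5}; δ(1,y) = {0,5}; δ(2,y) = {1,2,3}; δ(3,y) = {0,1}; δ(5,y) = {0,3,5}.
Union: {0,1,2,3,5}.
After y: {0,1,2,3,5}.

{0,1,2,3,5}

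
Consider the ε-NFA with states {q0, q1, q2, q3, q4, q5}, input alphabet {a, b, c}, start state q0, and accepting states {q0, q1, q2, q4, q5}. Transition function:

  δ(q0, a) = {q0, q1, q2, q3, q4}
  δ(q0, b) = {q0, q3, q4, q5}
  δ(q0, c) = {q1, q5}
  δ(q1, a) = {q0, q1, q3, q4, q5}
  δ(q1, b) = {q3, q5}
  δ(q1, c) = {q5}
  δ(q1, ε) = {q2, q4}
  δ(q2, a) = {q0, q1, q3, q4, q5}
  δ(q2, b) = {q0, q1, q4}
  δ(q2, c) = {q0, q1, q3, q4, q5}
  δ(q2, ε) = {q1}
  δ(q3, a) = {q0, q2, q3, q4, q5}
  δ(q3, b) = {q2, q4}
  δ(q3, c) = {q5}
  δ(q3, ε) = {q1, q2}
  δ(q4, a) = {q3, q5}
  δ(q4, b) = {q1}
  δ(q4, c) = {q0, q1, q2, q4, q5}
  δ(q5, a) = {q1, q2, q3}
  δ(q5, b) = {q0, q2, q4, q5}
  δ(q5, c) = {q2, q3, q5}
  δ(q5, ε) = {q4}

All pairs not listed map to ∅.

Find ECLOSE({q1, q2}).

Begin with {q1, q2}.
q1 →ε {q2, q4}; add q4.
ε-closure = {q1, q2, q4}.

{q1, q2, q4}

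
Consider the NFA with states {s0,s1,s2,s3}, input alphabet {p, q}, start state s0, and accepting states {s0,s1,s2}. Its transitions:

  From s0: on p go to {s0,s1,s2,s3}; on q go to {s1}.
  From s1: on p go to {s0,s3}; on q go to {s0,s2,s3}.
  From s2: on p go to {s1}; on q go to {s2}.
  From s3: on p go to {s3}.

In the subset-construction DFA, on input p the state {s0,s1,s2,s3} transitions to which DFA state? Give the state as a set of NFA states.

δ(s0,p) = {s0,s1,s2,s3}; δ(s1,p) = {s0,s3}; δ(s2,p) = {s1}; δ(s3,p) = {s3}.
Union: {s0,s1,s2,s3}.

{s0,s1,s2,s3}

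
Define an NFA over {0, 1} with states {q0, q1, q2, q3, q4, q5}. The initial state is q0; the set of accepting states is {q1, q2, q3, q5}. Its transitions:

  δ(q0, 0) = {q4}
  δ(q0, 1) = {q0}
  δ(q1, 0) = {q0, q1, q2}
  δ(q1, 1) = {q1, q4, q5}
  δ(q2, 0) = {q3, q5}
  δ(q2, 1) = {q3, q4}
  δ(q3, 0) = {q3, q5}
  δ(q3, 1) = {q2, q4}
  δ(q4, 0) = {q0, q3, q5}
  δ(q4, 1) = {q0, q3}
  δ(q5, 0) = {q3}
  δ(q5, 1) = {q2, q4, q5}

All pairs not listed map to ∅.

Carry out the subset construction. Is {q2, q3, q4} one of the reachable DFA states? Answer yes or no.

no

Start state of the DFA: {q0}.
{q0} --0--> {q4}  [new]
{q0} --1--> {q0}  [seen]
{q4} --0--> {q0, q3, q5}  [new]
{q4} --1--> {q0, q3}  [new]
{q0, q3, q5} --0--> {q3, q4, q5}  [new]
{q0, q3, q5} --1--> {q0, q2, q4, q5}  [new]
{q0, q3} --0--> {q3, q4, q5}  [seen]
{q0, q3} --1--> {q0, q2, q4}  [new]
{q3, q4, q5} --0--> {q0, q3, q5}  [seen]
{q3, q4, q5} --1--> {q0, q2, q3, q4, q5}  [new]
{q0, q2, q4, q5} --0--> {q0, q3, q4, q5}  [new]
{q0, q2, q4, q5} --1--> {q0, q2, q3, q4, q5}  [seen]
{q0, q2, q4} --0--> {q0, q3, q4, q5}  [seen]
{q0, q2, q4} --1--> {q0, q3, q4}  [new]
{q0, q2, q3, q4, q5} --0--> {q0, q3, q4, q5}  [seen]
{q0, q2, q3, q4, q5} --1--> {q0, q2, q3, q4, q5}  [seen]
{q0, q3, q4, q5} --0--> {q0, q3, q4, q5}  [seen]
{q0, q3, q4, q5} --1--> {q0, q2, q3, q4, q5}  [seen]
{q0, q3, q4} --0--> {q0, q3, q4, q5}  [seen]
{q0, q3, q4} --1--> {q0, q2, q3, q4}  [new]
{q0, q2, q3, q4} --0--> {q0, q3, q4, q5}  [seen]
{q0, q2, q3, q4} --1--> {q0, q2, q3, q4}  [seen]
Reachable DFA states: {q0}, {q4}, {q0, q3, q5}, {q0, q3}, {q3, q4, q5}, {q0, q2, q4, q5}, {q0, q2, q4}, {q0, q2, q3, q4, q5}, {q0, q3, q4, q5}, {q0, q3, q4}, {q0, q2, q3, q4}.
{q2, q3, q4} is not among them.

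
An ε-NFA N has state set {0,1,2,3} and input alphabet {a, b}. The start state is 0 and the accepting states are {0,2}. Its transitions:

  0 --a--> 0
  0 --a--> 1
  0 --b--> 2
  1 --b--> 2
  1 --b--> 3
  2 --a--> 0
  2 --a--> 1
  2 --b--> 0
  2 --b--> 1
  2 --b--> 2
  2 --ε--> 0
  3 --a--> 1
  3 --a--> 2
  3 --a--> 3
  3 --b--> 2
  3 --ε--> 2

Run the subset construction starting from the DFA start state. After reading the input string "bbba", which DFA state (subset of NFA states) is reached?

Start: {0}.
δ(0,b) = {2}.
Union: {2}.
ε-closure gives {0,2}.
After b: {0,2}.
δ(0,b) = {2}; δ(2,b) = {0,1,2}.
Union: {0,1,2}.
After b: {0,1,2}.
δ(0,b) = {2}; δ(1,b) = {2,3}; δ(2,b) = {0,1,2}.
Union: {0,1,2,3}.
After b: {0,1,2,3}.
δ(0,a) = {0,1}; δ(1,a) = ∅; δ(2,a) = {0,1}; δ(3,a) = {1,2,3}.
Union: {0,1,2,3}.
After a: {0,1,2,3}.

{0,1,2,3}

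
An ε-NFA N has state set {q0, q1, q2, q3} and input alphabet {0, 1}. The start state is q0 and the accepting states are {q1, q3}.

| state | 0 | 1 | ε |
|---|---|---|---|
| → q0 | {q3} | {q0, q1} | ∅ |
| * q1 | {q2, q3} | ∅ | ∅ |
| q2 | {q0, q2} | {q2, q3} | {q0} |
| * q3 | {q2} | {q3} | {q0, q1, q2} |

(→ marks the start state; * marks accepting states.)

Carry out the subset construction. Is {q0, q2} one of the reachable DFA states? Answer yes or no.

Start state of the DFA: {q0} (ε-closure of the NFA start).
{q0} --0--> {q0, q1, q2, q3}  [new]
{q0} --1--> {q0, q1}  [new]
{q0, q1, q2, q3} --0--> {q0, q1, q2, q3}  [seen]
{q0, q1, q2, q3} --1--> {q0, q1, q2, q3}  [seen]
{q0, q1} --0--> {q0, q1, q2, q3}  [seen]
{q0, q1} --1--> {q0, q1}  [seen]
Reachable DFA states: {q0}, {q0, q1, q2, q3}, {q0, q1}.
{q0, q2} is not among them.

no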